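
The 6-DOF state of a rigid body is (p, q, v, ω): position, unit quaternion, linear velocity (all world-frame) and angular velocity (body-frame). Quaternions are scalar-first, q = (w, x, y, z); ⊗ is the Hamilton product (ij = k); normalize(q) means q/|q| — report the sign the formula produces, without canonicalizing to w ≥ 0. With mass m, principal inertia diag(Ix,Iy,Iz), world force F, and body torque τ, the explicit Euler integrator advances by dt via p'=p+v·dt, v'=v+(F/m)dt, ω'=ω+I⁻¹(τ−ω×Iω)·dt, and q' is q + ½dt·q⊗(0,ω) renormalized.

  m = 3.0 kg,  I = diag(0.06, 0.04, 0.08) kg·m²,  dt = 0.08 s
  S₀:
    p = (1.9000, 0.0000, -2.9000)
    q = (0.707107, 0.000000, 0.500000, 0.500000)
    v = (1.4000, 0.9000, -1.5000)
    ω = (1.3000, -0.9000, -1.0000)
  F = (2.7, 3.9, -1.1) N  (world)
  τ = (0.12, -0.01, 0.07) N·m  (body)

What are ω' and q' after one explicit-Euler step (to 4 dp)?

ω' = (1.4120, -0.9720, -0.9534)
q' = (0.7430, 0.0347, 0.4991, 0.4445)

ω×(Iω) gyroscopic = (0.0360, 0.0260, 0.0234)
(τ − ω×Iω)/I = (1.4000, -0.9000, 0.5825)
ω + α·dt = (1.4120, -0.9720, -0.9534)
q⊗(0,ω) = (0.9500000, 0.8692391, 0.0136037, -1.3571070)
q' = normalize(q + ½dt·q⊗(0,ω)) = (0.7430, 0.0347, 0.4991, 0.4445)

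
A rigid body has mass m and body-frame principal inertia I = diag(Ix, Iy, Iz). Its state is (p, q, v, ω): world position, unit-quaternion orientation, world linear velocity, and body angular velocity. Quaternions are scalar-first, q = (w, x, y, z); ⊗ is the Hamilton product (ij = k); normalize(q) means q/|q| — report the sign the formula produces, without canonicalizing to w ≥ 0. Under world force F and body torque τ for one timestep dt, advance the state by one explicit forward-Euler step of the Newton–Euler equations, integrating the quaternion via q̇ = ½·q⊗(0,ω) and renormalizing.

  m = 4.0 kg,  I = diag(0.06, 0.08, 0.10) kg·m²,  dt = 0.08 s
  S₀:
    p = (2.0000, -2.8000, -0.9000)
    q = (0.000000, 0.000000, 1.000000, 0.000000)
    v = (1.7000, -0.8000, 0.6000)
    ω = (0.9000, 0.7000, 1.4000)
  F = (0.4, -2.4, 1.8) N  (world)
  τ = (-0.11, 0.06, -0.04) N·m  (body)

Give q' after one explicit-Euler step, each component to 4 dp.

q' = (-0.0279, 0.0559, 0.9974, -0.0359)

Hamilton product q⊗(0,ω) = (-0.7000000, 1.4000000, 0.0000000, -0.9000000)
q' = normalize(q + ½dt·q⊗(0,ω)) = (-0.0279, 0.0559, 0.9974, -0.0359)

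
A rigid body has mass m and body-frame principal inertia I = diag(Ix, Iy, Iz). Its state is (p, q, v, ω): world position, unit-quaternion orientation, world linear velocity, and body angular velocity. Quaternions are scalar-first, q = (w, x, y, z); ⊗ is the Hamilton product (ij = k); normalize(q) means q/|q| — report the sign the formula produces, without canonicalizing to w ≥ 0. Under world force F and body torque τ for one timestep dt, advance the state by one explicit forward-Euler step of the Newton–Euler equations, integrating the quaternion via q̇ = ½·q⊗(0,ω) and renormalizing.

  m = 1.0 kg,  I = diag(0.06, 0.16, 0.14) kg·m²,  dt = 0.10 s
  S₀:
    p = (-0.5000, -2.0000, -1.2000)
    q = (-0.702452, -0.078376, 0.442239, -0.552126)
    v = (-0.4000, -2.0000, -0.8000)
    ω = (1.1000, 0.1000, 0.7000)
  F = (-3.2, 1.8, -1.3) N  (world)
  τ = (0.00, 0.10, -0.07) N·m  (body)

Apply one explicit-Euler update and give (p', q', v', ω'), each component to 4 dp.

gyro term ω×Iω = (-0.0014, -0.0616, 0.0110)
(τ − ω×Iω)/I = (0.0233, 1.0100, -0.5786)
ω + α·dt = (1.1023, 0.2010, 0.6421)
2q̇ = q⊗(0,ω) = (0.4284779, -0.4079173, -0.6227206, -0.9860169)
q + ½dt·q⊗(0,ω), renormalized = (-0.6796, -0.0986, 0.4102, -0.6001)
linear accel F/m = (-3.2000, 1.8000, -1.3000)
p' = p + v·dt = (-0.5400, -2.2000, -1.2800)
v + (F/m)dt = (-0.7200, -1.8200, -0.9300)

p' = (-0.5400, -2.2000, -1.2800)
q' = (-0.6796, -0.0986, 0.4102, -0.6001)
v' = (-0.7200, -1.8200, -0.9300)
ω' = (1.1023, 0.2010, 0.6421)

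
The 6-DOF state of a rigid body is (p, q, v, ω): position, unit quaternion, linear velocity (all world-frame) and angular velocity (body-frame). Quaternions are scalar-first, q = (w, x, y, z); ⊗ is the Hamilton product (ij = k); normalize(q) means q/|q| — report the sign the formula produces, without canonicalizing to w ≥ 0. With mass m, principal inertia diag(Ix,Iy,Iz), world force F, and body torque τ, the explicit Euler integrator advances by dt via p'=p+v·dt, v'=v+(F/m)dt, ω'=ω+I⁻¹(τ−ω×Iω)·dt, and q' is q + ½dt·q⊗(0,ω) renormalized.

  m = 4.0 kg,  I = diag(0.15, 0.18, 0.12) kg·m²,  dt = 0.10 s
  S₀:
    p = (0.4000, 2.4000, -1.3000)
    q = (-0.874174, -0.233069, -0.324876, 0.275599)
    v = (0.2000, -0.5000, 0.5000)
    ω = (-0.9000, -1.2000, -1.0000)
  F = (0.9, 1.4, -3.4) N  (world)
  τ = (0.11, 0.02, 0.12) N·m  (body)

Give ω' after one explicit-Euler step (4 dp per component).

gyro term ω×Iω = (-0.0720, 0.0270, 0.0324)
α = I⁻¹(τ − ω×Iω) = (1.2133, -0.0389, 0.7300)
ω' = ω + α·dt = (-0.7787, -1.2039, -0.9270)

ω' = (-0.7787, -1.2039, -0.9270)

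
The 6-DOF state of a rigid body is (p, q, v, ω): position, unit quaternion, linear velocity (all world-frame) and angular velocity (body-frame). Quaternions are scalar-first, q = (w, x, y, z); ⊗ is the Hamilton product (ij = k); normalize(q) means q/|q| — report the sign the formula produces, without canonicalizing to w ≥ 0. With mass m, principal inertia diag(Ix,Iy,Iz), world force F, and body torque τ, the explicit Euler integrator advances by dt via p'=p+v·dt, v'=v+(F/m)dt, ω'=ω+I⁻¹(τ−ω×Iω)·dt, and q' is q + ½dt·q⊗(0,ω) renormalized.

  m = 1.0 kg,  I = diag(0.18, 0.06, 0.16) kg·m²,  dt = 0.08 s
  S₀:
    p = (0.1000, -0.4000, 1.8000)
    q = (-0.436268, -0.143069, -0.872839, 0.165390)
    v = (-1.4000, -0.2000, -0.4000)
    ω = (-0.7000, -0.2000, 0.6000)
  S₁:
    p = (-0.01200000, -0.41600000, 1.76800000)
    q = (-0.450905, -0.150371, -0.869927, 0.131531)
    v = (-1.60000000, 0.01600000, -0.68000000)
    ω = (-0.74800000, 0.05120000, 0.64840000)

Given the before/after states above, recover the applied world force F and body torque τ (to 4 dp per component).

v₁ − v₀ = (-0.20000000, 0.21600000, -0.28000000)
m·(v₁−v₀)/dt = (-2.5000, 2.7000, -3.5000)
Δω = ω₁−ω₀ = (-0.04800000, 0.25120000, 0.04840000)
precession coupling = (-0.0120, -0.0084, -0.0168)
I·α + gyro = (-0.1200, 0.1800, 0.0800)

F = (-2.5000, 2.7000, -3.5000)
τ = (-0.1200, 0.1800, 0.0800)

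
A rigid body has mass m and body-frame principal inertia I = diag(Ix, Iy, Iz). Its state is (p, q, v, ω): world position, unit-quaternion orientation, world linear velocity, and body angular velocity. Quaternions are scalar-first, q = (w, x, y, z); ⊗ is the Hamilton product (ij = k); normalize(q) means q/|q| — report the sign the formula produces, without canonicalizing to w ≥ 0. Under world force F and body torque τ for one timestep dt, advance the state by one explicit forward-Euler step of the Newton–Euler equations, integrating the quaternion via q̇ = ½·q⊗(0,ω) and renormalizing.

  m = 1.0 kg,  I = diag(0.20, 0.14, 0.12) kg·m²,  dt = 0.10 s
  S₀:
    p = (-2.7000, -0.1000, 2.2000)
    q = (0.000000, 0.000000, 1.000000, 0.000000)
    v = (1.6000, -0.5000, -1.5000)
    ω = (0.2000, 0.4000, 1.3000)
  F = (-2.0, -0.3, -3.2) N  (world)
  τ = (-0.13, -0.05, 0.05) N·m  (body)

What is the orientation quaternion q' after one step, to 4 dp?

q' = (-0.0200, 0.0648, 0.9976, -0.0100)

q⊗(0,ω) = (-0.4000000, 1.3000000, 0.0000000, -0.2000000)
q + ½dt·q⊗(0,ω), renormalized = (-0.0200, 0.0648, 0.9976, -0.0100)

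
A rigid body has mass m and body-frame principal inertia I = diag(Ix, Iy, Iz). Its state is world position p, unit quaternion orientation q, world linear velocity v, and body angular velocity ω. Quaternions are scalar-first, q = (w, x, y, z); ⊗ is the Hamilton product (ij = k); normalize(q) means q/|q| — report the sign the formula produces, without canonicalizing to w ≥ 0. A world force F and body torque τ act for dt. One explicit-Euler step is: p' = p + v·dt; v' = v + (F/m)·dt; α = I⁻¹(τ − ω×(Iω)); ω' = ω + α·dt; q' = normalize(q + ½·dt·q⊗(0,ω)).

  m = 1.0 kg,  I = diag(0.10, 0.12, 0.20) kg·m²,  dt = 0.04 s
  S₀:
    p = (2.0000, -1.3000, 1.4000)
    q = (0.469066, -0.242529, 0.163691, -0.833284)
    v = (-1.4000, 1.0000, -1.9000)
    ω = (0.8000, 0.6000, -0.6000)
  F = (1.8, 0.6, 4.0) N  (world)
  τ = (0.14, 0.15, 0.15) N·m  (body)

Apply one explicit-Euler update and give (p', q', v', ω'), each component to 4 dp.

p' = (1.9440, -1.2600, 1.3240)
q' = (0.4609, -0.2269, 0.1530, -0.8442)
v' = (-1.3280, 1.0240, -1.7400)
ω' = (0.8675, 0.6340, -0.5719)

(τ − ω×Iω)/I = (1.6880, 0.8500, 0.7020)
ω' = ω + α·dt = (0.8675, 0.6340, -0.5719)
q⊗(0,ω) = (-0.4041618, 0.7770086, -0.5307050, -0.5579098)
q' = normalize(q + ½dt·q⊗(0,ω)) = (0.4609, -0.2269, 0.1530, -0.8442)
p' = p + v·dt = (1.9440, -1.2600, 1.3240)
v' = v + a·dt = (-1.3280, 1.0240, -1.7400)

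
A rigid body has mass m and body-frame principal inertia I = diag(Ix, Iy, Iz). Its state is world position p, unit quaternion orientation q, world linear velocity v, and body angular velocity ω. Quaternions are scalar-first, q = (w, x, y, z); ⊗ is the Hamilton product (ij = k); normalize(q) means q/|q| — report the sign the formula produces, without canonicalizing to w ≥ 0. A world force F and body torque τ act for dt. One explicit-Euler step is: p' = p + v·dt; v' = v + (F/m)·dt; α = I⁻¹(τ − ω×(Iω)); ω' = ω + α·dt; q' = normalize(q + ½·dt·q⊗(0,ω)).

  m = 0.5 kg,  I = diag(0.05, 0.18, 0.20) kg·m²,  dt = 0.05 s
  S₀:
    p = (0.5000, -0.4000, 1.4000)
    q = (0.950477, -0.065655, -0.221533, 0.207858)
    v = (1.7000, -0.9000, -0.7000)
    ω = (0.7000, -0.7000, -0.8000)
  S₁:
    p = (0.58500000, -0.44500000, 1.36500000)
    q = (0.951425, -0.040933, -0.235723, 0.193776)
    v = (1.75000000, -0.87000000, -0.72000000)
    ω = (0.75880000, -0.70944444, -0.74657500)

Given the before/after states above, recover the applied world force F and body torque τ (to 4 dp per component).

v₁ − v₀ = (0.05000000, 0.03000000, -0.02000000)
applied force F = (0.5000, 0.3000, -0.2000)
Δω = ω₁−ω₀ = (0.05880000, -0.00944444, 0.05342500)
I·α + gyro = (0.0700, 0.0500, 0.1500)

F = (0.5000, 0.3000, -0.2000)
τ = (0.0700, 0.0500, 0.1500)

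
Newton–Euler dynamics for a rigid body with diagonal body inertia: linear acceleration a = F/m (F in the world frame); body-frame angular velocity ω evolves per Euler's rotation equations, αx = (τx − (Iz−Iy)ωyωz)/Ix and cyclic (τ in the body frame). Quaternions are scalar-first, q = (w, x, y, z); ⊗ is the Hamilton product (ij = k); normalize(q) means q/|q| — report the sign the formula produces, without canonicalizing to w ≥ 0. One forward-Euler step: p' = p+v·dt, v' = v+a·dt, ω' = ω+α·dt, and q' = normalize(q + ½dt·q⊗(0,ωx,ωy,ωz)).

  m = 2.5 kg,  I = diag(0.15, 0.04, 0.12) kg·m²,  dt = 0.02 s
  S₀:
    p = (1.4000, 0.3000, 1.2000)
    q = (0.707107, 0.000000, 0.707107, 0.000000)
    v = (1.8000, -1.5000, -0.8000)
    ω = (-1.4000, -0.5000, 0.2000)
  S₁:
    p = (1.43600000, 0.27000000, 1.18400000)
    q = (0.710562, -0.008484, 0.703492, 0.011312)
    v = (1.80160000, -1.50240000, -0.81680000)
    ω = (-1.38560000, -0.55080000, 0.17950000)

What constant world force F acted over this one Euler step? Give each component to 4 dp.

Δv = v₁−v₀ = (0.00160000, -0.00240000, -0.01680000)
applied force F = (0.2000, -0.3000, -2.1000)

F = (0.2000, -0.3000, -2.1000)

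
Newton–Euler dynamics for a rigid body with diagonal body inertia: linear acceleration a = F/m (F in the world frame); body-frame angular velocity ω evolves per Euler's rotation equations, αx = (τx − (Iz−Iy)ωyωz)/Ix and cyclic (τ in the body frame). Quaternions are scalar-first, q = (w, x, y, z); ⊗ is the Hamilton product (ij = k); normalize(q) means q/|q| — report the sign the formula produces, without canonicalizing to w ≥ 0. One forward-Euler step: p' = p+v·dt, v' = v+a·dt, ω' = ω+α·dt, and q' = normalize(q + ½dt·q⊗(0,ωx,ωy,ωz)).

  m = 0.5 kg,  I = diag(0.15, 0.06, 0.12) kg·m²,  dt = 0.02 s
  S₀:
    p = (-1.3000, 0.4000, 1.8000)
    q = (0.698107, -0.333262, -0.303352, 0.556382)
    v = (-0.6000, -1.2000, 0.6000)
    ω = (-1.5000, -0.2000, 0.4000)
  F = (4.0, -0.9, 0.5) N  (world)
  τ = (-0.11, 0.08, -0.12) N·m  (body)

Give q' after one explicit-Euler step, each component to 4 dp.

q⊗(0,ω) = (-0.7831162, -1.0572249, -0.8408896, -0.1091328)
q' = normalize(q + ½dt·q⊗(0,ω)) = (0.6902, -0.3438, -0.3117, 0.5552)

q' = (0.6902, -0.3438, -0.3117, 0.5552)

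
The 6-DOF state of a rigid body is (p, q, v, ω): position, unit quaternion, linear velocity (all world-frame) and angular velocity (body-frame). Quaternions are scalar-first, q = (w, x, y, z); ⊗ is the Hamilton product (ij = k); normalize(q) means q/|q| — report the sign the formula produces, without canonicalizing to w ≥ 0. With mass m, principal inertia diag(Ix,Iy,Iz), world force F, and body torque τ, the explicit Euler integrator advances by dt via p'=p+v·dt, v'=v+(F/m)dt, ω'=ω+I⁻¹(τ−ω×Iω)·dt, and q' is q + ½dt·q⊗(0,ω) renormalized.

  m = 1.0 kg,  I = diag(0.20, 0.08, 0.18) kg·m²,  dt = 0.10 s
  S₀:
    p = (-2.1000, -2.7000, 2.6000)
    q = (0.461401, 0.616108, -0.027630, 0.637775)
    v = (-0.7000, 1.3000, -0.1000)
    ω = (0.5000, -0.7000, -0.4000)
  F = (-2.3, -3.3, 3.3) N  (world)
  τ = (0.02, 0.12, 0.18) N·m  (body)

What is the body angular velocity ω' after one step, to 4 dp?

ω×(Iω) gyroscopic = (0.0280, -0.0040, 0.0420)
(τ − ω×Iω)/I = (-0.0400, 1.5500, 0.7667)
ω + α·dt = (0.4960, -0.5450, -0.3233)

ω' = (0.4960, -0.5450, -0.3233)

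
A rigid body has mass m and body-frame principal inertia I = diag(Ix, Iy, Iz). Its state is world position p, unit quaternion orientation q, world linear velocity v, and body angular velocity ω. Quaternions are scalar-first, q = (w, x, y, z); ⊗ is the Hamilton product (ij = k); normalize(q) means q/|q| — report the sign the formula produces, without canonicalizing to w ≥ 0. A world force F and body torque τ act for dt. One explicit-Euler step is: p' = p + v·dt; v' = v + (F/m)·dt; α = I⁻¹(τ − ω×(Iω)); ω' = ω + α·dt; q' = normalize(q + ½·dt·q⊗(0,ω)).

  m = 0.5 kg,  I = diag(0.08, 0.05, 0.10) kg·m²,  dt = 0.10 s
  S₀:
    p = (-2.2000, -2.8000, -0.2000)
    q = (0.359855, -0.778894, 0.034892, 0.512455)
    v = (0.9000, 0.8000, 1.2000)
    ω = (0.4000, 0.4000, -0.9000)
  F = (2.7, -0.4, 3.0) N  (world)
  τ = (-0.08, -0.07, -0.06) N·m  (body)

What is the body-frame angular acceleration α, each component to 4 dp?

gyro term ω×Iω = (-0.0180, 0.0072, -0.0048)
angular accel α = (-0.7750, -1.5440, -0.5520)

α = (-0.7750, -1.5440, -0.5520)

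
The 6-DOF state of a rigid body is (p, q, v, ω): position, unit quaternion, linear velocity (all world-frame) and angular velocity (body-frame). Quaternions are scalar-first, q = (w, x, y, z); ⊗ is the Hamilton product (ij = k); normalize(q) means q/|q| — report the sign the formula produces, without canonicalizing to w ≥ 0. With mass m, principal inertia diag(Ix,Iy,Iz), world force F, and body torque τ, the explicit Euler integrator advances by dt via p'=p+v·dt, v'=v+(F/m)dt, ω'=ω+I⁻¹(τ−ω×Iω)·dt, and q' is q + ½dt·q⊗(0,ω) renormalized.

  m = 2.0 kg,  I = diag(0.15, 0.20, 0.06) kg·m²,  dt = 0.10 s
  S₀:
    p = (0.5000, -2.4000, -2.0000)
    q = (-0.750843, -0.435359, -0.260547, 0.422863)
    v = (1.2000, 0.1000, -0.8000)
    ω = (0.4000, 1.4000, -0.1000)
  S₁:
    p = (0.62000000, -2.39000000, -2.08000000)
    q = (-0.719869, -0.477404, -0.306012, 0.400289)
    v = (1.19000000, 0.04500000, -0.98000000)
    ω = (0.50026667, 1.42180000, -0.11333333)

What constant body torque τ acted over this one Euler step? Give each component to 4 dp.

τ = (0.1700, 0.0400, 0.0200)

Δω = ω₁−ω₀ = (0.10026667, 0.02180000, -0.01333333)
I·α + gyro = (0.1700, 0.0400, 0.0200)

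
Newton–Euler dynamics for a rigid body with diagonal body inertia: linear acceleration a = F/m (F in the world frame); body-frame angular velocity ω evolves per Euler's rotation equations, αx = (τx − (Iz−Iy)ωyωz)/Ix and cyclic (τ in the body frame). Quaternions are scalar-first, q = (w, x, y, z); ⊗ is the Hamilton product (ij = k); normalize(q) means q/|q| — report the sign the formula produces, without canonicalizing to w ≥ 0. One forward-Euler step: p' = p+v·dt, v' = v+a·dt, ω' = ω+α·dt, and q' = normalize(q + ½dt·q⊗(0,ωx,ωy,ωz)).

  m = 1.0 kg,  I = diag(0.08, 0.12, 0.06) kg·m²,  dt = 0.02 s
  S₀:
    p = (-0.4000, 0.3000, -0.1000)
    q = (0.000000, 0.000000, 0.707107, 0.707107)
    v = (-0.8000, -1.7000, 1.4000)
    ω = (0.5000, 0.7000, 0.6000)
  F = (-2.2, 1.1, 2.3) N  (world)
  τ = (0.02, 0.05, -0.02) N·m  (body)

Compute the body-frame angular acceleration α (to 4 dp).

α = (0.5650, 0.3667, -0.5667)

ω×(Iω) gyroscopic = (-0.0252, 0.0060, 0.0140)
α = I⁻¹(τ − ω×Iω) = (0.5650, 0.3667, -0.5667)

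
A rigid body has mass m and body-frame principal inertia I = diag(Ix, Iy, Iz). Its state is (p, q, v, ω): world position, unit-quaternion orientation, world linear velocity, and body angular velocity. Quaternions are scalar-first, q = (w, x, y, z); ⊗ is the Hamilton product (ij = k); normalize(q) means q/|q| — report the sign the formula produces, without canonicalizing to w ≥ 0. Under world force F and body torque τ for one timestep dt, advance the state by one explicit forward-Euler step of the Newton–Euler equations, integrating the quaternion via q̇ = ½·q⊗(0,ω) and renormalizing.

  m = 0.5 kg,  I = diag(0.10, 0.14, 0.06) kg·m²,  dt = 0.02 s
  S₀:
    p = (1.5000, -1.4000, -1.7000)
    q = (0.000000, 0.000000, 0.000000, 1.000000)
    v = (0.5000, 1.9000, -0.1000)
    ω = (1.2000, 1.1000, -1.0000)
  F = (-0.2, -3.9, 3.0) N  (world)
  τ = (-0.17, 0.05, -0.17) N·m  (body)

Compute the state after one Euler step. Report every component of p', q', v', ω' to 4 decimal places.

p' = (1.5100, -1.3620, -1.7020)
q' = (0.0100, -0.0110, 0.0120, 0.9998)
v' = (0.4920, 1.7440, 0.0200)
ω' = (1.1484, 1.1140, -1.0743)

linear accel F/m = (-0.4000, -7.8000, 6.0000)
p + v·dt = (1.5100, -1.3620, -1.7020)
v' = v + a·dt = (0.4920, 1.7440, 0.0200)
ω×(Iω) gyroscopic = (0.0880, -0.0480, 0.0528)
α = I⁻¹(τ − ω×Iω) = (-2.5800, 0.7000, -3.7133)
ω' = ω + α·dt = (1.1484, 1.1140, -1.0743)
q⊗(0,ω) = (1.0000000, -1.1000000, 1.2000000, 0.0000000)
updated quaternion q' = (0.0100, -0.0110, 0.0120, 0.9998)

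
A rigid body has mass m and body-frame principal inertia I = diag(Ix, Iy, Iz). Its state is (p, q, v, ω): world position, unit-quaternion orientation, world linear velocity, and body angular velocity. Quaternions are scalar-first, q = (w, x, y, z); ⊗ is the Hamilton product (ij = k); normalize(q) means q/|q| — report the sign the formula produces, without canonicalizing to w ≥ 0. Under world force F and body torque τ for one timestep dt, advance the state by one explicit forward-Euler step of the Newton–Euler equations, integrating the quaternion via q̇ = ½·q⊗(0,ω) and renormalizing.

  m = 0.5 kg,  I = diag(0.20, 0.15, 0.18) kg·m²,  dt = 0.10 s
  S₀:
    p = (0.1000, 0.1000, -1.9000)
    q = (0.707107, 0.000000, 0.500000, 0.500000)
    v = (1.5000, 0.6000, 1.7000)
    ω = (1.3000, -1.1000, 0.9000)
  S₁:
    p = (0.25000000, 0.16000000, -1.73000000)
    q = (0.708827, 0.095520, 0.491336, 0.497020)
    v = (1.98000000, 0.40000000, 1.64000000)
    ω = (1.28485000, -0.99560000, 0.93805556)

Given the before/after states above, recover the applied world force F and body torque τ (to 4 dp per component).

v₁ − v₀ = (0.48000000, -0.20000000, -0.06000000)
applied force F = (2.4000, -1.0000, -0.3000)
Δω = ω₁−ω₀ = (-0.01515000, 0.10440000, 0.03805556)
τ = I·(Δω/dt) + ω₀×(Iω₀) = (-0.0600, 0.1800, 0.1400)

F = (2.4000, -1.0000, -0.3000)
τ = (-0.0600, 0.1800, 0.1400)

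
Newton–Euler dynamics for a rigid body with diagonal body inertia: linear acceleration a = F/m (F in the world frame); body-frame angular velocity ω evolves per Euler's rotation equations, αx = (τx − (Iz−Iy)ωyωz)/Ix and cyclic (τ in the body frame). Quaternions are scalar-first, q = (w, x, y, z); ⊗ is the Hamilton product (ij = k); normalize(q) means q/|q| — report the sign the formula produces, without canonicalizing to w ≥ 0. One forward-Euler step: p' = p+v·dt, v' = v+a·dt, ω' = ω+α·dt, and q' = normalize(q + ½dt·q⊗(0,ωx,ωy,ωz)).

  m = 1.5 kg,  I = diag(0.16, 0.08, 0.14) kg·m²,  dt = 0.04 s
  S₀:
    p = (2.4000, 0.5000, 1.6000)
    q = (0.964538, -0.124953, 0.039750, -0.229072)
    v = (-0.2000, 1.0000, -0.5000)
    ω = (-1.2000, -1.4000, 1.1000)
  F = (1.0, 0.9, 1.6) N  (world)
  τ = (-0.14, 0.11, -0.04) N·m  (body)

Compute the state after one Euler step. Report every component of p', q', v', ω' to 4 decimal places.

p' = p + v·dt = (2.3920, 0.5400, 1.5800)
new velocity v' = (-0.1733, 1.0240, -0.4573)
precession coupling ω×(Iω) = (-0.0924, -0.0264, -0.1344)
angular accel α = (-0.2975, 1.7050, 0.6743)
new body rate ω' = (-1.2119, -1.3318, 1.1270)
2q̇ = q⊗(0,ω) = (0.1576856, -1.4344214, -0.9380185, 1.2836260)
q + ½dt·q⊗(0,ω), renormalized = (0.9668, -0.1535, 0.0210, -0.2032)

p' = (2.3920, 0.5400, 1.5800)
q' = (0.9668, -0.1535, 0.0210, -0.2032)
v' = (-0.1733, 1.0240, -0.4573)
ω' = (-1.2119, -1.3318, 1.1270)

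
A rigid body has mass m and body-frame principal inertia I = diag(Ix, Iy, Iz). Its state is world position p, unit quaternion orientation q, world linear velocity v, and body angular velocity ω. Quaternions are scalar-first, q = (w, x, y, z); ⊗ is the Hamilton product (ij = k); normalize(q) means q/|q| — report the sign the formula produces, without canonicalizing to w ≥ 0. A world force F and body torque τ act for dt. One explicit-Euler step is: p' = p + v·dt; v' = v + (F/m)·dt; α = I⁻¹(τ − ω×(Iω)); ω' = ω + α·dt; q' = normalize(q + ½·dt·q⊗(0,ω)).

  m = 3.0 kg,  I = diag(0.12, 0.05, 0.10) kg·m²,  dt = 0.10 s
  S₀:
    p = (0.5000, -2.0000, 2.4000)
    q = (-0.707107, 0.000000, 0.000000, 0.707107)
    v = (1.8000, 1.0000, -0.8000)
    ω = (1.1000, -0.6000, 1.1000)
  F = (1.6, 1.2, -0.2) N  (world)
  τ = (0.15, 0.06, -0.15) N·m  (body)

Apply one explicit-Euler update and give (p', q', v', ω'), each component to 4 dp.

p + v·dt = (0.6800, -1.9000, 2.3200)
v' = v + a·dt = (1.8533, 1.0400, -0.8067)
gyro term ω×Iω = (-0.0330, 0.0242, 0.0462)
angular accel α = (1.5250, 0.7160, -1.9620)
new body rate ω' = (1.2525, -0.5284, 0.9038)
q⊗(0,ω) = (-0.7778177, -0.3535535, 1.2020819, -0.7778177)
updated quaternion q' = (-0.7434, -0.0176, 0.0599, 0.6659)

p' = (0.6800, -1.9000, 2.3200)
q' = (-0.7434, -0.0176, 0.0599, 0.6659)
v' = (1.8533, 1.0400, -0.8067)
ω' = (1.2525, -0.5284, 0.9038)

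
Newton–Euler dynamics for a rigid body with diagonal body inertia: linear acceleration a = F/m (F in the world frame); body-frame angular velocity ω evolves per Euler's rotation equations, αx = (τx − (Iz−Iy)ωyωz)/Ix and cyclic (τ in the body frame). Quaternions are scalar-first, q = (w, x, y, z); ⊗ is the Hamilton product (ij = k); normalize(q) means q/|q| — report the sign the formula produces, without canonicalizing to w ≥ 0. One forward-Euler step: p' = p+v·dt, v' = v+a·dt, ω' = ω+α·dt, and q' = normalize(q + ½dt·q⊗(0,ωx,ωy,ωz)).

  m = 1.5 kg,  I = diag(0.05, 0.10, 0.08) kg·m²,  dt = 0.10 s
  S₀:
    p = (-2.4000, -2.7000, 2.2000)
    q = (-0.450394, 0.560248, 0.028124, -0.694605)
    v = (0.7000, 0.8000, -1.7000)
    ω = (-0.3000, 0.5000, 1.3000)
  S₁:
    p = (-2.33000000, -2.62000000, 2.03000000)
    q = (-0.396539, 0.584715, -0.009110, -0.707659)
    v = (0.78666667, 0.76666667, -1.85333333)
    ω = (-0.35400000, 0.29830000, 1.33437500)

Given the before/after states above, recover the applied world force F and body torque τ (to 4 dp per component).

F = (1.3000, -0.5000, -2.3000)
τ = (-0.0400, -0.1900, 0.0200)

velocity change Δv = (0.08666667, -0.03333333, -0.15333333)
m·(v₁−v₀)/dt = (1.3000, -0.5000, -2.3000)
ω₁ − ω₀ = (-0.05400000, -0.20170000, 0.03437500)
ω₀×(Iω₀) = (-0.0130, 0.0117, -0.0075)
applied torque τ = (-0.0400, -0.1900, 0.0200)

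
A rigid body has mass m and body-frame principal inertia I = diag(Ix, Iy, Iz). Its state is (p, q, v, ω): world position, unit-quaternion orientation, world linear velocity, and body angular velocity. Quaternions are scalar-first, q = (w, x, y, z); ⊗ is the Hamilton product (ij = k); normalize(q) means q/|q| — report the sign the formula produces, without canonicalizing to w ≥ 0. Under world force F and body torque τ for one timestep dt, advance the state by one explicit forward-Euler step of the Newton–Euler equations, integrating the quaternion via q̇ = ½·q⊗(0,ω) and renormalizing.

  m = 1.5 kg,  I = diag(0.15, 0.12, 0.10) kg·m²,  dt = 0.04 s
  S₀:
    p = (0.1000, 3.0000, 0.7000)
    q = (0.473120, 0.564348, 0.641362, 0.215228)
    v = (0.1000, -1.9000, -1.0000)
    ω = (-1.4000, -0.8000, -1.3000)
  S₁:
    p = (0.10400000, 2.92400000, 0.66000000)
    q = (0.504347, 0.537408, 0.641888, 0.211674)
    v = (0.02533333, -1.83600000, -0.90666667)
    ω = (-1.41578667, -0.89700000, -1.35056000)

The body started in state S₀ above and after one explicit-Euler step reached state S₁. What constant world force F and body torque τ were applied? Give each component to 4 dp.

ω₁ − ω₀ = (-0.01578667, -0.09700000, -0.05056000)
τ = I·(Δω/dt) + ω₀×(Iω₀) = (-0.0800, -0.2000, -0.1600)
Δv = v₁−v₀ = (-0.07466667, 0.06400000, 0.09333333)
F = m·Δv/dt = (-2.8000, 2.4000, 3.5000)

F = (-2.8000, 2.4000, 3.5000)
τ = (-0.0800, -0.2000, -0.1600)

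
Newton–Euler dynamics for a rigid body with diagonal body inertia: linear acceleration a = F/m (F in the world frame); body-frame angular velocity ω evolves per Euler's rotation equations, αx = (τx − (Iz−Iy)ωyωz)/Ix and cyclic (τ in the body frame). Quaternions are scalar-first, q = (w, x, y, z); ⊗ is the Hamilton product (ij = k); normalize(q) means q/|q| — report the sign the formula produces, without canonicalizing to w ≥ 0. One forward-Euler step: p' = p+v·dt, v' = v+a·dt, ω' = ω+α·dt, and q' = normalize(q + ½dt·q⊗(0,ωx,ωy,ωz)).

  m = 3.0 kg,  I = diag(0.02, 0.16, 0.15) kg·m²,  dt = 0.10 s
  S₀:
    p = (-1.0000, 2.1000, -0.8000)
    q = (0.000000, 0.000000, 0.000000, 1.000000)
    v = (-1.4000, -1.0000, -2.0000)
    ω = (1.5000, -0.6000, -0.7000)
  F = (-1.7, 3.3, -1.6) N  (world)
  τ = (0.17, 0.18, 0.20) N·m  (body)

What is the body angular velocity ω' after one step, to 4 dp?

α = I⁻¹(τ − ω×Iω) = (8.7100, 0.2719, 2.1733)
ω + α·dt = (2.3710, -0.5728, -0.4827)

ω' = (2.3710, -0.5728, -0.4827)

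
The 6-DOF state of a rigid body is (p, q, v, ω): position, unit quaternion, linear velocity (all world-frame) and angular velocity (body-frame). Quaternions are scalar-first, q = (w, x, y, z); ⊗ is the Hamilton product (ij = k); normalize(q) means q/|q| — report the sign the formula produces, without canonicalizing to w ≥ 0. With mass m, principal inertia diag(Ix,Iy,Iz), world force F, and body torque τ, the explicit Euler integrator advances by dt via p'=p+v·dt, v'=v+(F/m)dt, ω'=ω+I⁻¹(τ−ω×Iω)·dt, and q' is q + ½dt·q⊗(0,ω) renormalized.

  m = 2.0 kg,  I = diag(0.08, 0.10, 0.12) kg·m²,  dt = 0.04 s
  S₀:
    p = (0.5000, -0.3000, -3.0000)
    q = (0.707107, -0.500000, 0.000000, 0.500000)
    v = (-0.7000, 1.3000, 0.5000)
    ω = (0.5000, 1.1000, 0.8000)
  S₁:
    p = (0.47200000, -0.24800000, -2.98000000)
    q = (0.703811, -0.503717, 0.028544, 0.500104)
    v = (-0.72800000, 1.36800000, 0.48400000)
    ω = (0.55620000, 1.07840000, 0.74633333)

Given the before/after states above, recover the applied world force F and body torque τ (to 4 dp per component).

F = (-1.4000, 3.4000, -0.8000)
τ = (0.1300, -0.0700, -0.1500)

rate change Δω = (0.05620000, -0.02160000, -0.05366667)
gyro term ω₀×Iω₀ = (0.0176, -0.0160, 0.0110)
I·α + gyro = (0.1300, -0.0700, -0.1500)
velocity change Δv = (-0.02800000, 0.06800000, -0.01600000)
F = m·Δv/dt = (-1.4000, 3.4000, -0.8000)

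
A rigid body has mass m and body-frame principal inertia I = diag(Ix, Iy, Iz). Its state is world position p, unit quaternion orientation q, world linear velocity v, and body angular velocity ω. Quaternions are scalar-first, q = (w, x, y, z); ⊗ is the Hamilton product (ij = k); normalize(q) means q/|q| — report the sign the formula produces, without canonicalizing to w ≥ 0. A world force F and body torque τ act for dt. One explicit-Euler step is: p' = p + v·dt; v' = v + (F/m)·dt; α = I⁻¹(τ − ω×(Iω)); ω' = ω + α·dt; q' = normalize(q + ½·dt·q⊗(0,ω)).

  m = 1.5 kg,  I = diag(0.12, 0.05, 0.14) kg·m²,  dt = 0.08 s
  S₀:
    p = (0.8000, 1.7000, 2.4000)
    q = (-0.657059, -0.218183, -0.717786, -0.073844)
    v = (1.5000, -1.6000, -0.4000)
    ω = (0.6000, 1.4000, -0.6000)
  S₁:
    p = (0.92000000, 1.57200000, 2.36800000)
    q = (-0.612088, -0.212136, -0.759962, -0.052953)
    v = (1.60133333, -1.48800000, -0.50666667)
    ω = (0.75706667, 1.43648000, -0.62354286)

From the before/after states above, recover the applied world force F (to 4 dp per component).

F = (1.9000, 2.1000, -2.0000)

v₁ − v₀ = (0.10133333, 0.11200000, -0.10666667)
applied force F = (1.9000, 2.1000, -2.0000)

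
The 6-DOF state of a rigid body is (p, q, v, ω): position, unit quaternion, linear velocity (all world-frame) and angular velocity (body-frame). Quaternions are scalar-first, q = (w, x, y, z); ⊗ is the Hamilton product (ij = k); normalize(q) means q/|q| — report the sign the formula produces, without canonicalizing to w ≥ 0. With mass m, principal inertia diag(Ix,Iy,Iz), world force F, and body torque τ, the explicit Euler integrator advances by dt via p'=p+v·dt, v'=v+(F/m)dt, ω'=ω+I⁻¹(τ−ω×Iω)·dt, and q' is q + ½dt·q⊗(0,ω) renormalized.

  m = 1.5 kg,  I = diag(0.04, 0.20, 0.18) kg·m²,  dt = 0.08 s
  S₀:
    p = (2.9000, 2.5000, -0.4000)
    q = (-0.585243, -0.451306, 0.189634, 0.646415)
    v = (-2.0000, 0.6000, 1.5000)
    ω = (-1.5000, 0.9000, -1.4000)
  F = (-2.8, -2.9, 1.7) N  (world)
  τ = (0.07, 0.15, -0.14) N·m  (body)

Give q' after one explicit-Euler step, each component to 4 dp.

q' = (-0.5806, -0.4483, 0.1041, 0.6716)

Hamilton product q⊗(0,ω) = (0.0573514, 0.0306034, -2.1281696, 0.6976158)
q' = normalize(q + ½dt·q⊗(0,ω)) = (-0.5806, -0.4483, 0.1041, 0.6716)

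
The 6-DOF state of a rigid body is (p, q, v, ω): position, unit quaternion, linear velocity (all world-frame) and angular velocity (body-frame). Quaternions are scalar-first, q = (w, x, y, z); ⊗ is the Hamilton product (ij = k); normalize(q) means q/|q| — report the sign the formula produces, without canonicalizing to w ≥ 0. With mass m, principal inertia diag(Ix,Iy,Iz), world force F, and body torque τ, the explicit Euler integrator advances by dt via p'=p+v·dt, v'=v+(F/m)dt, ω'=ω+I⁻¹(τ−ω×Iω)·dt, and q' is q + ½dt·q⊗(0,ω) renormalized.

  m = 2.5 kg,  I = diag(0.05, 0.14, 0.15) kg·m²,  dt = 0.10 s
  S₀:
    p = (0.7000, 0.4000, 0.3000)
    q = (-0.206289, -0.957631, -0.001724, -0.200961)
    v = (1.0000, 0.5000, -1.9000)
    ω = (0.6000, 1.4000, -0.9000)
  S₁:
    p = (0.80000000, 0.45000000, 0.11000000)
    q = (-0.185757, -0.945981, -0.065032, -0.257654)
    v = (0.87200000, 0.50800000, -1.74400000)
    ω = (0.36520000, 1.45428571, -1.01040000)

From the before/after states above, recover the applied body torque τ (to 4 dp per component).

rate change Δω = (-0.23480000, 0.05428571, -0.11040000)
precession coupling = (-0.0126, 0.0540, 0.0756)
applied torque τ = (-0.1300, 0.1300, -0.0900)

τ = (-0.1300, 0.1300, -0.0900)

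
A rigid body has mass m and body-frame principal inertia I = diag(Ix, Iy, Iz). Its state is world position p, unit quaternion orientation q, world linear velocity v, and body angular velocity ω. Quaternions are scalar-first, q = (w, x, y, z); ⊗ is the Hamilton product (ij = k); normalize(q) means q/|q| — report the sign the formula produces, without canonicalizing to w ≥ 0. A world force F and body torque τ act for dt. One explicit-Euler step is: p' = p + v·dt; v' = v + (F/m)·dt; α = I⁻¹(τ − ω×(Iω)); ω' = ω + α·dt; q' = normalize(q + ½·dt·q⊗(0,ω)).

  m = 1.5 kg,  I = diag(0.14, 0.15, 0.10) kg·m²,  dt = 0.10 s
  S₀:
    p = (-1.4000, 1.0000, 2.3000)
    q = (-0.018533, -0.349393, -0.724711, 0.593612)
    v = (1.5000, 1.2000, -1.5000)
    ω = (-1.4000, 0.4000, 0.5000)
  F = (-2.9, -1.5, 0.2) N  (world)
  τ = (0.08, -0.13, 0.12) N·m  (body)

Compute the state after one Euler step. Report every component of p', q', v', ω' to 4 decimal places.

p' = (-1.2500, 1.1200, 2.1500)
q' = (-0.0432, -0.3770, -0.7557, 0.5339)
v' = (1.3067, 1.1000, -1.4867)
ω' = (-1.3357, 0.3320, 0.6256)

a = F/m = (-1.9333, -1.0000, 0.1333)
new position p' = (-1.2500, 1.1200, 2.1500)
v + (F/m)dt = (1.3067, 1.1000, -1.4867)
gyro term ω×Iω = (-0.0100, -0.0280, -0.0056)
angular accel α = (0.6429, -0.6800, 1.2560)
new body rate ω' = (-1.3357, 0.3320, 0.6256)
2q̇ = q⊗(0,ω) = (-0.4960718, -0.5738541, -0.6637735, -1.1636191)
q + ½dt·q⊗(0,ω), renormalized = (-0.0432, -0.3770, -0.7557, 0.5339)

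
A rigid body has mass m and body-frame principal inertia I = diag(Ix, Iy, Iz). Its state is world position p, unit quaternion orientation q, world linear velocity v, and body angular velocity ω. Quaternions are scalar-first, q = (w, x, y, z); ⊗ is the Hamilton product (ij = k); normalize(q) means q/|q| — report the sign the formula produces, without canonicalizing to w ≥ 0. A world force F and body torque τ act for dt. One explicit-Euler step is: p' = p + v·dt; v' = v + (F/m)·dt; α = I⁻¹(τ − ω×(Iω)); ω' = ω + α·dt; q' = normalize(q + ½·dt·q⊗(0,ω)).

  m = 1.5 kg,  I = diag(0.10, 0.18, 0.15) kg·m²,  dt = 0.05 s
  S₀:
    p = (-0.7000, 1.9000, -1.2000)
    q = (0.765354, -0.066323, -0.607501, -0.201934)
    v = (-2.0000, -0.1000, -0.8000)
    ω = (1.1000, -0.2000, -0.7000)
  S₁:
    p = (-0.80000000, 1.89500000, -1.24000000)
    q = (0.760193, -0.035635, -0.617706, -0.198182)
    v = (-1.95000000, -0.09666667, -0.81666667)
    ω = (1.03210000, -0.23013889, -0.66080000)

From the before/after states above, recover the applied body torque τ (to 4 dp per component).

τ = (-0.1400, -0.0700, 0.1000)

rate change Δω = (-0.06790000, -0.03013889, 0.03920000)
τ = I·(Δω/dt) + ω₀×(Iω₀) = (-0.1400, -0.0700, 0.1000)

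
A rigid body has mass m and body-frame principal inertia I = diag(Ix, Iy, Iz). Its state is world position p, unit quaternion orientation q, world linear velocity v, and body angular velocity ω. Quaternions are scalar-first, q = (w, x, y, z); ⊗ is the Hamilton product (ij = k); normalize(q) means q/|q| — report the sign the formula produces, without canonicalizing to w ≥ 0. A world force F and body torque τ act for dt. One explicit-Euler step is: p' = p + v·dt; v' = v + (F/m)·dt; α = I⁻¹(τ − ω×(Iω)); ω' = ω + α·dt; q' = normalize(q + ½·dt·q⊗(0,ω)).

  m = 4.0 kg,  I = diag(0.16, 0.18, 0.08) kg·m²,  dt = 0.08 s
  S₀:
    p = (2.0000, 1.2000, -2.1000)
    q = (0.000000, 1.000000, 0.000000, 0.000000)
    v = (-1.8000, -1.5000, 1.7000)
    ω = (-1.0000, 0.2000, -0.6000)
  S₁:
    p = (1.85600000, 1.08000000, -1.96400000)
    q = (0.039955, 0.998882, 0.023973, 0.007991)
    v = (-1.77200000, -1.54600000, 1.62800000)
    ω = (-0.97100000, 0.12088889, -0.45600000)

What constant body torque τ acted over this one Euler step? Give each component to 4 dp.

τ = (0.0700, -0.1300, 0.1400)

Δω = ω₁−ω₀ = (0.02900000, -0.07911111, 0.14400000)
I·α + gyro = (0.0700, -0.1300, 0.1400)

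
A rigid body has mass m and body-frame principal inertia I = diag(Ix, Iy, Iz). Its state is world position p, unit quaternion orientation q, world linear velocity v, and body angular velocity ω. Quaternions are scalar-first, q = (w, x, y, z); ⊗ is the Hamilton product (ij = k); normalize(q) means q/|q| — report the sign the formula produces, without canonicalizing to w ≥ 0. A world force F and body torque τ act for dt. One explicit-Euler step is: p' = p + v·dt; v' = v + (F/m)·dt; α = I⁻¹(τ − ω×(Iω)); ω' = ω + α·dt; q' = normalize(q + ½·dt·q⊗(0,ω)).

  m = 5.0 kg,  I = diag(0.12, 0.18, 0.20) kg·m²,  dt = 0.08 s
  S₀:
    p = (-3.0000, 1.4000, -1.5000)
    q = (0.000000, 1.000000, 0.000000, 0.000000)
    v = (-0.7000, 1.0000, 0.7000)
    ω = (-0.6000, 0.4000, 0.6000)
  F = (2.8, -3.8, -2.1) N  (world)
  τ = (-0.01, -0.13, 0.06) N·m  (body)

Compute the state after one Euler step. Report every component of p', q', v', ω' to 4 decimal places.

angular accel α = (-0.1233, -0.8822, 0.3720)
ω' = ω + α·dt = (-0.6099, 0.3294, 0.6298)
Hamilton product q⊗(0,ω) = (0.6000000, 0.0000000, -0.6000000, 0.4000000)
q + ½dt·q⊗(0,ω), renormalized = (0.0240, 0.9993, -0.0240, 0.0160)
p' = p + v·dt = (-3.0560, 1.4800, -1.4440)
v + (F/m)dt = (-0.6552, 0.9392, 0.6664)

p' = (-3.0560, 1.4800, -1.4440)
q' = (0.0240, 0.9993, -0.0240, 0.0160)
v' = (-0.6552, 0.9392, 0.6664)
ω' = (-0.6099, 0.3294, 0.6298)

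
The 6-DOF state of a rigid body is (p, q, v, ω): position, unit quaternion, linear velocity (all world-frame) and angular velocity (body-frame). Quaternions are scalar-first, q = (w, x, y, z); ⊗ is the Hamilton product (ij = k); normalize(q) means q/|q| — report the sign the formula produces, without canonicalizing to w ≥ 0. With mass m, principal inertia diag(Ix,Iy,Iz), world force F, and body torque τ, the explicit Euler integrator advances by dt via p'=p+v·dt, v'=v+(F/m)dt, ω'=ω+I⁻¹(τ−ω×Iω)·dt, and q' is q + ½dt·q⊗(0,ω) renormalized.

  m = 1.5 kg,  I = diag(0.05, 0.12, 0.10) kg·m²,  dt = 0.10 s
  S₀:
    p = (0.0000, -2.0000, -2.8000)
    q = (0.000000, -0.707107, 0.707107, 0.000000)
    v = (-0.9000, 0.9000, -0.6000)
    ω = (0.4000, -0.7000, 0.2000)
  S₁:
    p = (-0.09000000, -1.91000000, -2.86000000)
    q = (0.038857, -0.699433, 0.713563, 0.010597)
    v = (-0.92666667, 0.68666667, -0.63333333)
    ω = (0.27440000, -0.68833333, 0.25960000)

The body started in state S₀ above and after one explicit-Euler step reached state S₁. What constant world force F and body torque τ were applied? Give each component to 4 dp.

v₁ − v₀ = (-0.02666667, -0.21333333, -0.03333333)
F = m·Δv/dt = (-0.4000, -3.2000, -0.5000)
ω₁ − ω₀ = (-0.12560000, 0.01166667, 0.05960000)
precession coupling = (0.0028, -0.0040, -0.0196)
applied torque τ = (-0.0600, 0.0100, 0.0400)

F = (-0.4000, -3.2000, -0.5000)
τ = (-0.0600, 0.0100, 0.0400)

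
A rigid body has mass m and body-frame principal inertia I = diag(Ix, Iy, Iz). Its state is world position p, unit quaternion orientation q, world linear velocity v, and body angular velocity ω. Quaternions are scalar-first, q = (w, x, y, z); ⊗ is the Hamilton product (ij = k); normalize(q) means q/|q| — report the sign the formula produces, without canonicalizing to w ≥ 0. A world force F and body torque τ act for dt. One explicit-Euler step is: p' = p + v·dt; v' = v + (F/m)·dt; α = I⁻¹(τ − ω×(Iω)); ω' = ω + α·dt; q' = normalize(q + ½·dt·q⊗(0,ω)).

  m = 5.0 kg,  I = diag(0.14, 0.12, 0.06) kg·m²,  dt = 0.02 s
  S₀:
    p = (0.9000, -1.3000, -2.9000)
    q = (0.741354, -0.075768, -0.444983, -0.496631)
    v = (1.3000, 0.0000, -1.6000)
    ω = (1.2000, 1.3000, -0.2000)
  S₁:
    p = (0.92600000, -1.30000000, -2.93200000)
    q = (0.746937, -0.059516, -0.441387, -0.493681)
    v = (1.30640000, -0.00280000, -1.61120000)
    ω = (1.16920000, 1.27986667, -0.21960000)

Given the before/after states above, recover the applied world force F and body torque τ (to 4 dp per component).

F = (1.6000, -0.7000, -2.8000)
τ = (-0.2000, -0.1400, -0.0900)

Δv = v₁−v₀ = (0.00640000, -0.00280000, -0.01120000)
applied force F = (1.6000, -0.7000, -2.8000)
Δω = ω₁−ω₀ = (-0.03080000, -0.02013333, -0.01960000)
gyro term ω₀×Iω₀ = (0.0156, -0.0192, -0.0312)
I·α + gyro = (-0.2000, -0.1400, -0.0900)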